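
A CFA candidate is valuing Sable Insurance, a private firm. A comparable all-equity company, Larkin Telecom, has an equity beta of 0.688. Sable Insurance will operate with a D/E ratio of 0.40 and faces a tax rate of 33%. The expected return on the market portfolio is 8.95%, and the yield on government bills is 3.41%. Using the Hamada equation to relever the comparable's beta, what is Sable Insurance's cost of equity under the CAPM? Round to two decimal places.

β_L = β_U × [1 + (1 − t)(D/E)] = 0.688 × [1 + (1 − 0.33) × 0.40]
    = 0.688 × [1 + 0.67 × 0.40] = 0.688 × 1.2680 = 0.8724
MRP = 8.95% − 3.41% = 5.54%
E(R) = R_f + β_L × MRP = 3.41% + 0.8724 × 5.54% = 8.24%

8.24%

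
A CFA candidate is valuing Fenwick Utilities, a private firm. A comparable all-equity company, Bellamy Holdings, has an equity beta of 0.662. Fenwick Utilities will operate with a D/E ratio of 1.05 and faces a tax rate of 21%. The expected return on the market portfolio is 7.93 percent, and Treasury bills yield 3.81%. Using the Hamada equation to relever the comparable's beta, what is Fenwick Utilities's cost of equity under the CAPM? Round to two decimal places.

β_L = β_U × [1 + (1 − t)(D/E)] = 0.662 × [1 + (1 − 0.21) × 1.05]
    = 0.662 × [1 + 0.79 × 1.05] = 0.662 × 1.8295 = 1.2111
MRP = 7.93% − 3.81% = 4.12%
E(R) = R_f + β_L × MRP = 3.81% + 1.2111 × 4.12% = 8.80%

8.80%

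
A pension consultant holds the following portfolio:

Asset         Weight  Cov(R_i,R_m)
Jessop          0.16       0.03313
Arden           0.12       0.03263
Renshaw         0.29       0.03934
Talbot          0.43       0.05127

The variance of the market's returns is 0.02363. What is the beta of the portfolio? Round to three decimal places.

β_Jessop = 0.03313 / 0.02363 = 1.4020
β_Arden = 0.03263 / 0.02363 = 1.3809
β_Renshaw = 0.03934 / 0.02363 = 1.6648
β_Talbot = 0.05127 / 0.02363 = 2.1697
β_P = Σ w_i β_i = 0.16×1.4020 + 0.12×1.3809 + 0.29×1.6648 + 0.43×2.1697 = 1.8058

1.806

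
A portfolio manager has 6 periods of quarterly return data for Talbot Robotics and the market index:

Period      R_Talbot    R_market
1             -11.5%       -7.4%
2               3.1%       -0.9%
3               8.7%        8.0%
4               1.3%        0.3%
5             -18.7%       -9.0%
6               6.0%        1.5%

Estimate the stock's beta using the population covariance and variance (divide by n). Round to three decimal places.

1.631

Mean R_i = (-11.5 + 3.1 + 8.7 + 1.3 − 18.7 + 6.0) / 6 = -1.8500%
Mean R_m = (-7.4 − 0.9 + 8.0 + 0.3 − 9.0 + 1.5) / 6 = -1.2500%
Σ(R_i − R̄_i)(R_m − R̄_m) = 315.7250  ⇒  Cov = 315.7250 / 6 = 52.6208
Σ(R_m − R̄_m)² = 193.5350  ⇒  Var(R_m) = 193.5350 / 6 = 32.2558
β = Cov / Var(R_m) = 52.6208 / 32.2558 = 1.6314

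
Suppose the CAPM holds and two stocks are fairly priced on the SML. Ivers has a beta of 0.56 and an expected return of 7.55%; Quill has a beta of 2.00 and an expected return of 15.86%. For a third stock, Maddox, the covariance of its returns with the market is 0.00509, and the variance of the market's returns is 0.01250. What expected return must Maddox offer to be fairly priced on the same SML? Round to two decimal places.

6.67%

MRP = (15.86% − 7.55%) / (2.00 − 0.56) = 5.7708%
R_f = 7.55% − 0.56 × 5.7708% = 4.3184%
β_Maddox = Cov / Var(R_m) = 0.00509 / 0.01250 = 0.4072
E(R_Maddox) = R_f + β × MRP = 4.3184% + 0.4072 × 5.7708% = 6.67%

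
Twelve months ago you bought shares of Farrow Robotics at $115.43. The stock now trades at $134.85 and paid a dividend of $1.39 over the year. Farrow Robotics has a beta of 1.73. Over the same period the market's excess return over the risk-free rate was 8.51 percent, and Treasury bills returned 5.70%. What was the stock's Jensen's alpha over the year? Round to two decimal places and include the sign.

Realised HPR = (P1 + D1 − P0) / P0 = (134.85 + 1.39 − 115.43) / 115.43 = 20.81 / 115.43 = 18.0282%
CAPM required = R_f + β·MRP = 5.70% + 1.73 × 8.51% = 20.4223%
α = realised − required = 18.0282% − 20.4223% = -2.39%

-2.39%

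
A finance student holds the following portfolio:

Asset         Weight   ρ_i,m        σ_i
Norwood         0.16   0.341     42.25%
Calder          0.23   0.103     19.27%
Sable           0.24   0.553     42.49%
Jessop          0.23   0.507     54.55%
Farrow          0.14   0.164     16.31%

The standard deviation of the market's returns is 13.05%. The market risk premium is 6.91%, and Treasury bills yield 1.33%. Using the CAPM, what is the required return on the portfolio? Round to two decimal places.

β_Norwood = 0.341 × 42.25% / 13.05% = 1.1040
β_Calder = 0.103 × 19.27% / 13.05% = 0.1521
β_Sable = 0.553 × 42.49% / 13.05% = 1.8005
β_Jessop = 0.507 × 54.55% / 13.05% = 2.1193
β_Farrow = 0.164 × 16.31% / 13.05% = 0.2050
β_P = Σ w_i β_i = 0.16×1.1040 + 0.23×0.1521 + 0.24×1.8005 + 0.23×2.1193 + 0.14×0.2050 = 1.1599
E(R_P) = R_f + β_P × MRP = 1.33% + 1.1599 × 6.91% = 9.34%

9.34%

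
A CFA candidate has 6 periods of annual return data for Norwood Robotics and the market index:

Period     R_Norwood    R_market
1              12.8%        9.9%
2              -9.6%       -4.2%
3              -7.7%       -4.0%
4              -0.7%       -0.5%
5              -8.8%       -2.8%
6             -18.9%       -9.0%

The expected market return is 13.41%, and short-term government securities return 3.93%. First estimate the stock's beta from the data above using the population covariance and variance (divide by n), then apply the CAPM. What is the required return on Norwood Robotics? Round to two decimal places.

19.64%

Mean R_i = (12.8 − 9.6 − 7.7 − 0.7 − 8.8 − 18.9) / 6 = -5.4833%
Mean R_m = (9.9 − 4.2 − 4.0 − 0.5 − 2.8 − 9.0) / 6 = -1.7667%
Σ(R_i − R̄_i)(R_m − R̄_m) = 334.8067  ⇒  Cov = 334.8067 / 6 = 55.8011
Σ(R_m − R̄_m)² = 202.0133  ⇒  Var(R_m) = 202.0133 / 6 = 33.6689
β = Cov / Var(R_m) = 55.8011 / 33.6689 = 1.6573
MRP = 13.41% − 3.93% = 9.48%
E(R) = R_f + β × MRP = 3.93% + 1.6573 × 9.48% = 19.64%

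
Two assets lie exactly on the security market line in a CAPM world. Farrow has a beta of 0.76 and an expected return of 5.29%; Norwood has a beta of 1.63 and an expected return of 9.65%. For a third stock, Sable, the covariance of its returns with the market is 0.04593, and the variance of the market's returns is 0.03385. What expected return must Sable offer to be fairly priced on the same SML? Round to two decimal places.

MRP = (9.65% − 5.29%) / (1.63 − 0.76) = 5.0115%
R_f = 5.29% − 0.76 × 5.0115% = 1.4813%
β_Sable = Cov / Var(R_m) = 0.04593 / 0.03385 = 1.3569
E(R_Sable) = R_f + β × MRP = 1.4813% + 1.3569 × 5.0115% = 8.28%

8.28%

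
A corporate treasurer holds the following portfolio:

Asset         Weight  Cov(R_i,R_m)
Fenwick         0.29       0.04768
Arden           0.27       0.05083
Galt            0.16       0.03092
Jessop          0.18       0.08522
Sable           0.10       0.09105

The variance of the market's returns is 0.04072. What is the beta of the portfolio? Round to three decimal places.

β_Fenwick = 0.04768 / 0.04072 = 1.1709
β_Arden = 0.05083 / 0.04072 = 1.2483
β_Galt = 0.03092 / 0.04072 = 0.7593
β_Jessop = 0.08522 / 0.04072 = 2.0928
β_Sable = 0.09105 / 0.04072 = 2.2360
β_P = Σ w_i β_i = 0.29×1.1709 + 0.27×1.2483 + 0.16×0.7593 + 0.18×2.0928 + 0.10×2.2360 = 1.3984

1.398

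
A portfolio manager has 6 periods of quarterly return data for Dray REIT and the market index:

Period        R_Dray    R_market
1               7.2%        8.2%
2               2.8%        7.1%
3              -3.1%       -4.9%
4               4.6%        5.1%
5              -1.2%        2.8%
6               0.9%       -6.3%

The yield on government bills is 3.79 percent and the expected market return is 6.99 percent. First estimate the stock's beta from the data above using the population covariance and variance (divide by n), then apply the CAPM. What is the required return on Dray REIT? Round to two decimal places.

Mean R_i = (7.2 + 2.8 − 3.1 + 4.6 − 1.2 + 0.9) / 6 = 1.8667%
Mean R_m = (8.2 + 7.1 − 4.9 + 5.1 + 2.8 − 6.3) / 6 = 2.0000%
Σ(R_i − R̄_i)(R_m − R̄_m) = 86.1400  ⇒  Cov = 86.1400 / 6 = 14.3567
Σ(R_m − R̄_m)² = 191.2000  ⇒  Var(R_m) = 191.2000 / 6 = 31.8667
β = Cov / Var(R_m) = 14.3567 / 31.8667 = 0.4505
MRP = 6.99% − 3.79% = 3.20%
E(R) = R_f + β × MRP = 3.79% + 0.4505 × 3.20% = 5.23%

5.23%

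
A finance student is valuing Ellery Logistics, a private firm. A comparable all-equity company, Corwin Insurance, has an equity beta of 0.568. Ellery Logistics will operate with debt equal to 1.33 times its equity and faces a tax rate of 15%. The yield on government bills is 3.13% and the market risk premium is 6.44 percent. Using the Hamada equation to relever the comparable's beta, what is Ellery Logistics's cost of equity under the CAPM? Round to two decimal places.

β_L = β_U × [1 + (1 − t)(D/E)] = 0.568 × [1 + (1 − 0.15) × 1.33]
    = 0.568 × [1 + 0.85 × 1.33] = 0.568 × 2.1305 = 1.2101
E(R) = R_f + β_L × MRP = 3.13% + 1.2101 × 6.44% = 10.92%

10.92%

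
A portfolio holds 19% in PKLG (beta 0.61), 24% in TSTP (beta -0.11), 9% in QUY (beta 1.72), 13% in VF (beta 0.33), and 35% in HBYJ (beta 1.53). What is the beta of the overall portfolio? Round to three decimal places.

0.823

β_P = Σ w_i β_i = 0.19×0.61 + 0.24×-0.11 + 0.09×1.72 + 0.13×0.33 + 0.35×1.53 = 0.8227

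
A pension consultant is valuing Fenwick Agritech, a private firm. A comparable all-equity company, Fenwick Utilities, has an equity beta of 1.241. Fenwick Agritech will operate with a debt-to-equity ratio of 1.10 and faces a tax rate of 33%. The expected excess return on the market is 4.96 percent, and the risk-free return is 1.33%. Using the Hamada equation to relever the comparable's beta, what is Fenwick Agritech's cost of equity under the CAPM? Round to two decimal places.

β_L = β_U × [1 + (1 − t)(D/E)] = 1.241 × [1 + (1 − 0.33) × 1.10]
    = 1.241 × [1 + 0.67 × 1.10] = 1.241 × 1.7370 = 2.1556
E(R) = R_f + β_L × MRP = 1.33% + 2.1556 × 4.96% = 12.02%

12.02%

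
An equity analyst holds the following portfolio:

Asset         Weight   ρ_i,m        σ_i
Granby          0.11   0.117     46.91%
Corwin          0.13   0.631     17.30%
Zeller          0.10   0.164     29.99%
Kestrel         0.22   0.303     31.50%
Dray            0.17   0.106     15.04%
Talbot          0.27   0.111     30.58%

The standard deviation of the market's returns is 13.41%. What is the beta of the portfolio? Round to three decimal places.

0.433

β_Granby = 0.117 × 46.91% / 13.41% = 0.4093
β_Corwin = 0.631 × 17.30% / 13.41% = 0.8140
β_Zeller = 0.164 × 29.99% / 13.41% = 0.3668
β_Kestrel = 0.303 × 31.50% / 13.41% = 0.7117
β_Dray = 0.106 × 15.04% / 13.41% = 0.1189
β_Talbot = 0.111 × 30.58% / 13.41% = 0.2531
β_P = Σ w_i β_i = 0.11×0.4093 + 0.13×0.8140 + 0.10×0.3668 + 0.22×0.7117 + 0.17×0.1189 + 0.27×0.2531 = 0.4326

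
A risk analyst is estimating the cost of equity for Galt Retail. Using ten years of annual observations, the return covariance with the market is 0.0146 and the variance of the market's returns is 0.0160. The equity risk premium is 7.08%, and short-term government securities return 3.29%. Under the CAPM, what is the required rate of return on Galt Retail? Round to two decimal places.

9.75%

β = Cov(R_i, R_m) / Var(R_m) = 0.0146 / 0.0160 = 0.9125
E(R) = R_f + β × MRP = 3.29% + 0.9125 × 7.08% = 9.75%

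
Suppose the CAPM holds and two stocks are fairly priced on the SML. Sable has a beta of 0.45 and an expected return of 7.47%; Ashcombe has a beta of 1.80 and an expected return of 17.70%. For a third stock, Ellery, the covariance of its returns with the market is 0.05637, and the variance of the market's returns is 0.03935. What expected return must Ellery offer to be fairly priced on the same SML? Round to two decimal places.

MRP = (17.70% − 7.47%) / (1.80 − 0.45) = 7.5778%
R_f = 7.47% − 0.45 × 7.5778% = 4.0600%
β_Ellery = Cov / Var(R_m) = 0.05637 / 0.03935 = 1.4325
E(R_Ellery) = R_f + β × MRP = 4.0600% + 1.4325 × 7.5778% = 14.92%

14.92%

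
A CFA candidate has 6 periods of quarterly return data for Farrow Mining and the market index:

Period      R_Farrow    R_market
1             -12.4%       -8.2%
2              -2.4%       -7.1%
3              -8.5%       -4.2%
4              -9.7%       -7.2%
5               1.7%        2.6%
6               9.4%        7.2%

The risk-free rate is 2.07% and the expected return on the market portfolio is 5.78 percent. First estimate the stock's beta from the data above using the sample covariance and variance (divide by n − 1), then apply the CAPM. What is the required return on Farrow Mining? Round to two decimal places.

Mean R_i = (-12.4 − 2.4 − 8.5 − 9.7 + 1.7 + 9.4) / 6 = -3.6500%
Mean R_m = (-8.2 − 7.1 − 4.2 − 7.2 + 2.6 + 7.2) / 6 = -2.8167%
Σ(R_i − R̄_i)(R_m − R̄_m) = 234.6750  ⇒  Cov = 234.6750 / 5 = 46.9350
Σ(R_m − R̄_m)² = 198.1283  ⇒  Var(R_m) = 198.1283 / 5 = 39.6257
β = Cov / Var(R_m) = 46.9350 / 39.6257 = 1.1845
MRP = 5.78% − 2.07% = 3.71%
E(R) = R_f + β × MRP = 2.07% + 1.1845 × 3.71% = 6.46%

6.46%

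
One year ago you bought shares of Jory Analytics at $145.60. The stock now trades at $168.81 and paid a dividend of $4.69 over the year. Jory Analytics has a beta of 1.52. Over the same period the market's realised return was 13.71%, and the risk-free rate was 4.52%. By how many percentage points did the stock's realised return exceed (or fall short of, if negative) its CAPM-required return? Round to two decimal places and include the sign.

Realised HPR = (P1 + D1 − P0) / P0 = (168.81 + 4.69 − 145.60) / 145.60 = 27.90 / 145.60 = 19.1621%
MRP = 13.71% − 4.52% = 9.19%
CAPM required = R_f + β·MRP = 4.52% + 1.52 × 9.19% = 18.4888%
α = realised − required = 19.1621% − 18.4888% = +0.67%

+0.67%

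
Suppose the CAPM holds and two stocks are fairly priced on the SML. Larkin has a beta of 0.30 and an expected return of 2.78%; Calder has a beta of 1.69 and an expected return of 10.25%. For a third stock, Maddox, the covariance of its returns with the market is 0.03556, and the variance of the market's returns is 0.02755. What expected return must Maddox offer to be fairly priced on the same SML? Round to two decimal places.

MRP = (10.25% − 2.78%) / (1.69 − 0.30) = 5.3741%
R_f = 2.78% − 0.30 × 5.3741% = 1.1678%
β_Maddox = Cov / Var(R_m) = 0.03556 / 0.02755 = 1.2907
E(R_Maddox) = R_f + β × MRP = 1.1678% + 1.2907 × 5.3741% = 8.10%

8.10%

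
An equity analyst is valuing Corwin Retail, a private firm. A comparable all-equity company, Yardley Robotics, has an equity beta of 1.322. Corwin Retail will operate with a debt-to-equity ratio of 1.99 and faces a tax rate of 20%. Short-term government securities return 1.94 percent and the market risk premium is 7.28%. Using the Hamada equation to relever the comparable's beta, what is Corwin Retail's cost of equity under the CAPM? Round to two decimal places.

β_L = β_U × [1 + (1 − t)(D/E)] = 1.322 × [1 + (1 − 0.20) × 1.99]
    = 1.322 × [1 + 0.80 × 1.99] = 1.322 × 2.5920 = 3.4266
E(R) = R_f + β_L × MRP = 1.94% + 3.4266 × 7.28% = 26.89%

26.89%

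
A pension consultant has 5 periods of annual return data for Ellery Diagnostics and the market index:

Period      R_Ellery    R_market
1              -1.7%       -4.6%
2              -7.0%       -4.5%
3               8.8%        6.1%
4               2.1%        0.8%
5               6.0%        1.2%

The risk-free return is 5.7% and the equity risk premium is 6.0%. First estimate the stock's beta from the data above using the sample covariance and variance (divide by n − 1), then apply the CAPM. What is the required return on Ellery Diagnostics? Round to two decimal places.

Mean R_i = (-1.7 − 7.0 + 8.8 + 2.1 + 6.0) / 5 = 1.6400%
Mean R_m = (-4.6 − 4.5 + 6.1 + 0.8 + 1.2) / 5 = -0.2000%
Σ(R_i − R̄_i)(R_m − R̄_m) = 103.5200  ⇒  Cov = 103.5200 / 4 = 25.8800
Σ(R_m − R̄_m)² = 80.5000  ⇒  Var(R_m) = 80.5000 / 4 = 20.1250
β = Cov / Var(R_m) = 25.8800 / 20.1250 = 1.2860
E(R) = R_f + β × MRP = 5.7% + 1.2860 × 6.0% = 13.42%

13.42%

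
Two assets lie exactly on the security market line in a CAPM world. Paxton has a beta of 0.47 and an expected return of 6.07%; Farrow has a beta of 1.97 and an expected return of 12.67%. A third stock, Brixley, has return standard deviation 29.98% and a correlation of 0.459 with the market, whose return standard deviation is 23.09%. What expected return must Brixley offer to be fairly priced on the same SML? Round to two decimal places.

MRP = (12.67% − 6.07%) / (1.97 − 0.47) = 4.4000%
R_f = 6.07% − 0.47 × 4.4000% = 4.0020%
β_Brixley = ρ·σ_i/σ_m = 0.459 × 29.98 / 23.09 = 0.5960
E(R_Brixley) = R_f + β × MRP = 4.0020% + 0.5960 × 4.4000% = 6.62%

6.62%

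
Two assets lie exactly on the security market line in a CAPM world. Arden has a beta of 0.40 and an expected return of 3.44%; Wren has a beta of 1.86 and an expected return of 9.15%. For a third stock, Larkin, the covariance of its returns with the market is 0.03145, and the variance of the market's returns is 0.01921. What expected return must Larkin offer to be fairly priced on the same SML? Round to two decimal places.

8.28%

MRP = (9.15% − 3.44%) / (1.86 − 0.40) = 3.9110%
R_f = 3.44% − 0.40 × 3.9110% = 1.8756%
β_Larkin = Cov / Var(R_m) = 0.03145 / 0.01921 = 1.6372
E(R_Larkin) = R_f + β × MRP = 1.8756% + 1.6372 × 3.9110% = 8.28%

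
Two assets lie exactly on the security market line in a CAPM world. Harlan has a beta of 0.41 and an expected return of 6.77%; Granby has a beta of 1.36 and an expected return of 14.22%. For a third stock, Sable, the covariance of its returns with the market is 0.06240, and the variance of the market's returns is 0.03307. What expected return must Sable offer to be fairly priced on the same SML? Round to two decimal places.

18.35%

MRP = (14.22% − 6.77%) / (1.36 − 0.41) = 7.8421%
R_f = 6.77% − 0.41 × 7.8421% = 3.5547%
β_Sable = Cov / Var(R_m) = 0.06240 / 0.03307 = 1.8869
E(R_Sable) = R_f + β × MRP = 3.5547% + 1.8869 × 7.8421% = 18.35%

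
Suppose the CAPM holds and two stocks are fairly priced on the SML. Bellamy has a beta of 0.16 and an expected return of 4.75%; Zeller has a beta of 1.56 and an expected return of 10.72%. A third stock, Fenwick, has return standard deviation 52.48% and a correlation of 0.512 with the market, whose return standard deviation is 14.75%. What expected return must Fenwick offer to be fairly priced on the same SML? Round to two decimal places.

11.84%

MRP = (10.72% − 4.75%) / (1.56 − 0.16) = 4.2643%
R_f = 4.75% − 0.16 × 4.2643% = 4.0677%
β_Fenwick = ρ·σ_i/σ_m = 0.512 × 52.48 / 14.75 = 1.8217
E(R_Fenwick) = R_f + β × MRP = 4.0677% + 1.8217 × 4.2643% = 11.84%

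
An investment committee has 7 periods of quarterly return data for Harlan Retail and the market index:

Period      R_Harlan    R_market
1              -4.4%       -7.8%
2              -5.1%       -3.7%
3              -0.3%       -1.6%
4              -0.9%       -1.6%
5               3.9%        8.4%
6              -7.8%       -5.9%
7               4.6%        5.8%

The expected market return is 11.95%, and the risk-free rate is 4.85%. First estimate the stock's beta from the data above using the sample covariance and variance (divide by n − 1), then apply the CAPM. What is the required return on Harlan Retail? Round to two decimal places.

Mean R_i = (-4.4 − 5.1 − 0.3 − 0.9 + 3.9 − 7.8 + 4.6) / 7 = -1.4286%
Mean R_m = (-7.8 − 3.7 − 1.6 − 1.6 + 8.4 − 5.9 + 5.8) / 7 = -0.9143%
Σ(R_i − R̄_i)(R_m − R̄_m) = 151.4271  ⇒  Cov = 151.4271 / 6 = 25.2379
Σ(R_m − R̄_m)² = 212.8086  ⇒  Var(R_m) = 212.8086 / 6 = 35.4681
β = Cov / Var(R_m) = 25.2379 / 35.4681 = 0.7116
MRP = 11.95% − 4.85% = 7.10%
E(R) = R_f + β × MRP = 4.85% + 0.7116 × 7.10% = 9.90%

9.90%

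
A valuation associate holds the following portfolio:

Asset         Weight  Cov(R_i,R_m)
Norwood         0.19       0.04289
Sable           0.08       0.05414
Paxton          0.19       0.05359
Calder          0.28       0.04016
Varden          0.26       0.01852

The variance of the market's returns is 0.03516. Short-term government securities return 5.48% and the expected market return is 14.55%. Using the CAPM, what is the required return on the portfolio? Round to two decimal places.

15.47%

β_Norwood = 0.04289 / 0.03516 = 1.2199
β_Sable = 0.05414 / 0.03516 = 1.5398
β_Paxton = 0.05359 / 0.03516 = 1.5242
β_Calder = 0.04016 / 0.03516 = 1.1422
β_Varden = 0.01852 / 0.03516 = 0.5267
β_P = Σ w_i β_i = 0.19×1.2199 + 0.08×1.5398 + 0.19×1.5242 + 0.28×1.1422 + 0.26×0.5267 = 1.1013
MRP = 14.55% − 5.48% = 9.07%
E(R_P) = R_f + β_P × MRP = 5.48% + 1.1013 × 9.07% = 15.47%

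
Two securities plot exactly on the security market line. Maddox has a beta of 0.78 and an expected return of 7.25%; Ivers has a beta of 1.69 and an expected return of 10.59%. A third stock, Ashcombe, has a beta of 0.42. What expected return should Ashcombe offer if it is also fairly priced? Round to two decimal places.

5.93%

MRP (SML slope) = (10.59% − 7.25%) / (1.69 − 0.78) = 3.34% / 0.91 = 3.6703%
R_f (intercept) = 7.25% − 0.78 × 3.6703% = 4.3872%
E(R_Ashcombe) = R_f + β × MRP = 4.3872% + 0.42 × 3.6703% = 5.93%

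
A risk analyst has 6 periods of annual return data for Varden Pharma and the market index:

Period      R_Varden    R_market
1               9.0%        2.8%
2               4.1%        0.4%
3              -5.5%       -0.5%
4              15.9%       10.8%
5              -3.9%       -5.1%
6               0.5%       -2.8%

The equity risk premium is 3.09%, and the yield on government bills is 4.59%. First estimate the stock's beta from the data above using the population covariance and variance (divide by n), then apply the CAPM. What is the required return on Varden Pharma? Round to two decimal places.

8.64%

Mean R_i = (9.0 + 4.1 − 5.5 + 15.9 − 3.9 + 0.5) / 6 = 3.3500%
Mean R_m = (2.8 + 0.4 − 0.5 + 10.8 − 5.1 − 2.8) / 6 = 0.9333%
Σ(R_i − R̄_i)(R_m − R̄_m) = 201.0400  ⇒  Cov = 201.0400 / 6 = 33.5067
Σ(R_m − R̄_m)² = 153.5133  ⇒  Var(R_m) = 153.5133 / 6 = 25.5856
β = Cov / Var(R_m) = 33.5067 / 25.5856 = 1.3096
E(R) = R_f + β × MRP = 4.59% + 1.3096 × 3.09% = 8.64%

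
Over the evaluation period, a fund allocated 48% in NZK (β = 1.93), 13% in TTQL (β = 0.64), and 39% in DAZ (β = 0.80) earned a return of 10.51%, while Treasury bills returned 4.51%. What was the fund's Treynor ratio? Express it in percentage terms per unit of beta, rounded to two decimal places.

4.54%

β_P = 0.48×1.93 + 0.13×0.64 + 0.39×0.80 = 1.3216
Treynor = (R_P − R_f) / β_P = (10.51% − 4.51%) / 1.3216 = 6.00% / 1.3216 = 4.54%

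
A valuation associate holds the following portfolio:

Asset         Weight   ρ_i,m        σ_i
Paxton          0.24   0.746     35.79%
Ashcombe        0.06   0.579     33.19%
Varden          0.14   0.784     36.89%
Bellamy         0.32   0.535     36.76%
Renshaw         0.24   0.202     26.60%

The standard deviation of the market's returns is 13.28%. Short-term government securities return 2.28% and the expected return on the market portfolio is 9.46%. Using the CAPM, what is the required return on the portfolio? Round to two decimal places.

β_Paxton = 0.746 × 35.79% / 13.28% = 2.0105
β_Ashcombe = 0.579 × 33.19% / 13.28% = 1.4471
β_Varden = 0.784 × 36.89% / 13.28% = 2.1778
β_Bellamy = 0.535 × 36.76% / 13.28% = 1.4809
β_Renshaw = 0.202 × 26.60% / 13.28% = 0.4046
β_P = Σ w_i β_i = 0.24×2.0105 + 0.06×1.4471 + 0.14×2.1778 + 0.32×1.4809 + 0.24×0.4046 = 1.4452
MRP = 9.46% − 2.28% = 7.18%
E(R_P) = R_f + β_P × MRP = 2.28% + 1.4452 × 7.18% = 12.66%

12.66%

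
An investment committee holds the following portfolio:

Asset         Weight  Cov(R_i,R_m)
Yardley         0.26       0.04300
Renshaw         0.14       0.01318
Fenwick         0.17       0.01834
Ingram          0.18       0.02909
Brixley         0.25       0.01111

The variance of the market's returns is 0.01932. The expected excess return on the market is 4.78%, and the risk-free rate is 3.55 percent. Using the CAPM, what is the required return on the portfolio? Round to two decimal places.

9.53%

β_Yardley = 0.04300 / 0.01932 = 2.2257
β_Renshaw = 0.01318 / 0.01932 = 0.6822
β_Fenwick = 0.01834 / 0.01932 = 0.9493
β_Ingram = 0.02909 / 0.01932 = 1.5057
β_Brixley = 0.01111 / 0.01932 = 0.5751
β_P = Σ w_i β_i = 0.26×2.2257 + 0.14×0.6822 + 0.17×0.9493 + 0.18×1.5057 + 0.25×0.5751 = 1.2504
E(R_P) = R_f + β_P × MRP = 3.55% + 1.2504 × 4.78% = 9.53%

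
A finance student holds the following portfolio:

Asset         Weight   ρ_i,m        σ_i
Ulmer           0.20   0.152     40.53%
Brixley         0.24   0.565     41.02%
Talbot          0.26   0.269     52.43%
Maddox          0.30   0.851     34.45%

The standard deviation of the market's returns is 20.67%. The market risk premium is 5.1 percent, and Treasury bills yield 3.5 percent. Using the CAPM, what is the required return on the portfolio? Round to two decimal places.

8.25%

β_Ulmer = 0.152 × 40.53% / 20.67% = 0.2980
β_Brixley = 0.565 × 41.02% / 20.67% = 1.1213
β_Talbot = 0.269 × 52.43% / 20.67% = 0.6823
β_Maddox = 0.851 × 34.45% / 20.67% = 1.4183
β_P = Σ w_i β_i = 0.20×0.2980 + 0.24×1.1213 + 0.26×0.6823 + 0.30×1.4183 = 0.9316
E(R_P) = R_f + β_P × MRP = 3.5% + 0.9316 × 5.1% = 8.25%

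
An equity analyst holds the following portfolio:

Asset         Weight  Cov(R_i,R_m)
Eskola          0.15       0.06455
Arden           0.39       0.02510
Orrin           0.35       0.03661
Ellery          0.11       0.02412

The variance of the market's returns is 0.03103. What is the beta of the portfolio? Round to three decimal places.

β_Eskola = 0.06455 / 0.03103 = 2.0802
β_Arden = 0.02510 / 0.03103 = 0.8089
β_Orrin = 0.03661 / 0.03103 = 1.1798
β_Ellery = 0.02412 / 0.03103 = 0.7773
β_P = Σ w_i β_i = 0.15×2.0802 + 0.39×0.8089 + 0.35×1.1798 + 0.11×0.7773 = 1.1259

1.126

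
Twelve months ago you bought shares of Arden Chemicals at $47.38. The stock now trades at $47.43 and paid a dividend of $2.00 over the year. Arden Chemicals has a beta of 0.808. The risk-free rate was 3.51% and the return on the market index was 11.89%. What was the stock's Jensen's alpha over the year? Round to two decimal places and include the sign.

-5.95%

Realised HPR = (P1 + D1 − P0) / P0 = (47.43 + 2.00 − 47.38) / 47.38 = 2.05 / 47.38 = 4.3267%
MRP = 11.89% − 3.51% = 8.38%
CAPM required = R_f + β·MRP = 3.51% + 0.808 × 8.38% = 10.28104%
α = realised − required = 4.3267% − 10.28104% = -5.95%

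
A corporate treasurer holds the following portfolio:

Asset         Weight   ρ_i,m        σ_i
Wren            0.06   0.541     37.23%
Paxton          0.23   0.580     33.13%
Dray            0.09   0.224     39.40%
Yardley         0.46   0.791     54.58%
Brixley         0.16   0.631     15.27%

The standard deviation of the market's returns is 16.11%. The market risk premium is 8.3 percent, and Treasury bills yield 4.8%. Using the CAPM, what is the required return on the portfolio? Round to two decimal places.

19.13%

β_Wren = 0.541 × 37.23% / 16.11% = 1.2502
β_Paxton = 0.580 × 33.13% / 16.11% = 1.1928
β_Dray = 0.224 × 39.40% / 16.11% = 0.5478
β_Yardley = 0.791 × 54.58% / 16.11% = 2.6799
β_Brixley = 0.631 × 15.27% / 16.11% = 0.5981
β_P = Σ w_i β_i = 0.06×1.2502 + 0.23×1.1928 + 0.09×0.5478 + 0.46×2.6799 + 0.16×0.5981 = 1.7271
E(R_P) = R_f + β_P × MRP = 4.8% + 1.7271 × 8.3% = 19.13%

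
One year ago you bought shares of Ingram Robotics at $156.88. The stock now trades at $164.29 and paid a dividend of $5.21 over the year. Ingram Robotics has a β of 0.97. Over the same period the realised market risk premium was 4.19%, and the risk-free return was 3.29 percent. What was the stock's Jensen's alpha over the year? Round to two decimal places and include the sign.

Realised HPR = (P1 + D1 − P0) / P0 = (164.29 + 5.21 − 156.88) / 156.88 = 12.62 / 156.88 = 8.0444%
CAPM required = R_f + β·MRP = 3.29% + 0.97 × 4.19% = 7.3543%
α = realised − required = 8.0444% − 7.3543% = +0.69%

+0.69%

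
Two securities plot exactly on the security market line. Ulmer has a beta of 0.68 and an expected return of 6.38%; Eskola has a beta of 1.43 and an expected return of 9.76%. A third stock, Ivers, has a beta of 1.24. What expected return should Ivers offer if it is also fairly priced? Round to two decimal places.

8.90%

MRP (SML slope) = (9.76% − 6.38%) / (1.43 − 0.68) = 3.38% / 0.75 = 4.5067%
R_f (intercept) = 6.38% − 0.68 × 4.5067% = 3.3154%
E(R_Ivers) = R_f + β × MRP = 3.3154% + 1.24 × 4.5067% = 8.90%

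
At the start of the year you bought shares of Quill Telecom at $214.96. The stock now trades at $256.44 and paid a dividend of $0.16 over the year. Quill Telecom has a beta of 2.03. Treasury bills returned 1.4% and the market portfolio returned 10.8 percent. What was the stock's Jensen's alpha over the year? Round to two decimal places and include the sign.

-1.11%

Realised HPR = (P1 + D1 − P0) / P0 = (256.44 + 0.16 − 214.96) / 214.96 = 41.64 / 214.96 = 19.3710%
MRP = 10.8% − 1.4% = 9.40%
CAPM required = R_f + β·MRP = 1.4% + 2.03 × 9.4% = 20.4820%
α = realised − required = 19.3710% − 20.4820% = -1.11%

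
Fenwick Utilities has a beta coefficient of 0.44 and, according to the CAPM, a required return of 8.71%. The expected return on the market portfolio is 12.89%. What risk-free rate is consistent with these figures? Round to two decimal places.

5.43%

E(R) = R_f + β(E(R_m) − R_f) = R_f(1 − β) + β·E(R_m)
8.71% = R_f × (1 − 0.44) + 0.44 × 12.89%
8.71% = R_f × 0.56 + 5.6716%
R_f = (8.71% − 5.6716%) / 0.56 = 5.43%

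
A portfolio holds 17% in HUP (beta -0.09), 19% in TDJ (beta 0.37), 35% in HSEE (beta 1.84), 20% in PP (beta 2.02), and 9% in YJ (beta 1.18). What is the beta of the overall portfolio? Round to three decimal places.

1.209

β_P = Σ w_i β_i = 0.17×-0.09 + 0.19×0.37 + 0.35×1.84 + 0.20×2.02 + 0.09×1.18 = 1.2092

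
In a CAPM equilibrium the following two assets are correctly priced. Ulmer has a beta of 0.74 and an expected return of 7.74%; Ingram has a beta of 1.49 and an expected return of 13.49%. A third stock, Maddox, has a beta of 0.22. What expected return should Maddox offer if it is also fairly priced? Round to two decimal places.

MRP (SML slope) = (13.49% − 7.74%) / (1.49 − 0.74) = 5.75% / 0.75 = 7.6667%
R_f (intercept) = 7.74% − 0.74 × 7.6667% = 2.0666%
E(R_Maddox) = R_f + β × MRP = 2.0666% + 0.22 × 7.6667% = 3.75%

3.75%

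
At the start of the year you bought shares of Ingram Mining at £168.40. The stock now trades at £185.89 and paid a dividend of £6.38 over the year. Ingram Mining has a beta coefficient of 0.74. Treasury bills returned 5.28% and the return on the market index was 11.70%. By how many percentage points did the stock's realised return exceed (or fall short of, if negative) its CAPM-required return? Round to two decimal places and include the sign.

Realised HPR = (P1 + D1 − P0) / P0 = (185.89 + 6.38 − 168.40) / 168.40 = 23.87 / 168.40 = 14.1746%
MRP = 11.70% − 5.28% = 6.42%
CAPM required = R_f + β·MRP = 5.28% + 0.74 × 6.42% = 10.0308%
α = realised − required = 14.1746% − 10.0308% = +4.14%

+4.14%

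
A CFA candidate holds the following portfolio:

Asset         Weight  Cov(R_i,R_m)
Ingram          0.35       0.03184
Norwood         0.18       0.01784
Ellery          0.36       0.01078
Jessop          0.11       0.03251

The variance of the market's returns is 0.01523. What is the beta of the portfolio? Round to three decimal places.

1.432

β_Ingram = 0.03184 / 0.01523 = 2.0906
β_Norwood = 0.01784 / 0.01523 = 1.1714
β_Ellery = 0.01078 / 0.01523 = 0.7078
β_Jessop = 0.03251 / 0.01523 = 2.1346
β_P = Σ w_i β_i = 0.35×2.0906 + 0.18×1.1714 + 0.36×0.7078 + 0.11×2.1346 = 1.4322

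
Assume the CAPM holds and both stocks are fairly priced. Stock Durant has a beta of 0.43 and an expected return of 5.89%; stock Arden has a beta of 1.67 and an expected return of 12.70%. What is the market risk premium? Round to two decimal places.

Both satisfy E(R) = R_f + β·MRP, so the slope of the SML is
MRP = (12.70% − 5.89%) / (1.67 − 0.43) = 6.81% / 1.24 = 5.4919%

5.49%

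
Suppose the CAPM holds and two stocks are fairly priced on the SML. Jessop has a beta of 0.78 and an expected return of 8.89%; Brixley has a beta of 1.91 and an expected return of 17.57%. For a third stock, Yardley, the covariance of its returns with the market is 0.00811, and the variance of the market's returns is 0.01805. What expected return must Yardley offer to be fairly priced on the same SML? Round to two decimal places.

MRP = (17.57% − 8.89%) / (1.91 − 0.78) = 7.6814%
R_f = 8.89% − 0.78 × 7.6814% = 2.8985%
β_Yardley = Cov / Var(R_m) = 0.00811 / 0.01805 = 0.4493
E(R_Yardley) = R_f + β × MRP = 2.8985% + 0.4493 × 7.6814% = 6.35%

6.35%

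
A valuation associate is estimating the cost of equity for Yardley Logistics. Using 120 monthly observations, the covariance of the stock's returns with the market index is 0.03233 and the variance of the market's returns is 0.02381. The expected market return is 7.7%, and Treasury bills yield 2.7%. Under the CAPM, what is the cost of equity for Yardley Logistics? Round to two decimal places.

β = Cov(R_i, R_m) / Var(R_m) = 0.03233 / 0.02381 = 1.3578
MRP = 7.7% − 2.7% = 5.00%
E(R) = R_f + β × MRP = 2.7% + 1.3578 × 5.0% = 9.49%

9.49%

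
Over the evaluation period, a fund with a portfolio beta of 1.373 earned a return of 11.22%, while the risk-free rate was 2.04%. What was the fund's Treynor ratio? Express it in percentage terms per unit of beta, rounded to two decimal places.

6.69%

Treynor = (R_P − R_f) / β_P = (11.22% − 2.04%) / 1.3730 = 9.18% / 1.3730 = 6.69%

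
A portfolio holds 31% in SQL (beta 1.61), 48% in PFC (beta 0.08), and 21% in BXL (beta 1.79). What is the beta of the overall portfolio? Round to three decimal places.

β_P = Σ w_i β_i = 0.31×1.61 + 0.48×0.08 + 0.21×1.79 = 0.9134

0.913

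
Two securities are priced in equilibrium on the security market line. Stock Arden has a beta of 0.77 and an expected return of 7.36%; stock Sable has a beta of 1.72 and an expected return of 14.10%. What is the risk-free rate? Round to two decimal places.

Both satisfy E(R) = R_f + β·MRP, so the slope of the SML is
MRP = (14.10% − 7.36%) / (1.72 − 0.77) = 6.74% / 0.95 = 7.0947%
R_f = E(R_Arden) − β_Arden·MRP = 7.36% − 0.77 × 7.0947% = 1.8971%

1.90%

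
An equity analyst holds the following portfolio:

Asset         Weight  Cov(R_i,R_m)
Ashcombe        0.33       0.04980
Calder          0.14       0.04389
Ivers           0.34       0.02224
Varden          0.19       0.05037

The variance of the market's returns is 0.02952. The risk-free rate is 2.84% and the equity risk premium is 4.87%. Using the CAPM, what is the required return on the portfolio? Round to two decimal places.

β_Ashcombe = 0.04980 / 0.02952 = 1.6870
β_Calder = 0.04389 / 0.02952 = 1.4868
β_Ivers = 0.02224 / 0.02952 = 0.7534
β_Varden = 0.05037 / 0.02952 = 1.7063
β_P = Σ w_i β_i = 0.33×1.6870 + 0.14×1.4868 + 0.34×0.7534 + 0.19×1.7063 = 1.3452
E(R_P) = R_f + β_P × MRP = 2.84% + 1.3452 × 4.87% = 9.39%

9.39%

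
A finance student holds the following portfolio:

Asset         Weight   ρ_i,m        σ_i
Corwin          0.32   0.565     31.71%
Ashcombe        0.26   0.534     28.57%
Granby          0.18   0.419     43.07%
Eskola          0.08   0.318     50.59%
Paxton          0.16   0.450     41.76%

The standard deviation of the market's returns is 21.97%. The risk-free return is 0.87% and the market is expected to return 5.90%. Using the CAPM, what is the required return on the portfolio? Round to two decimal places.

4.82%

β_Corwin = 0.565 × 31.71% / 21.97% = 0.8155
β_Ashcombe = 0.534 × 28.57% / 21.97% = 0.6944
β_Granby = 0.419 × 43.07% / 21.97% = 0.8214
β_Eskola = 0.318 × 50.59% / 21.97% = 0.7323
β_Paxton = 0.450 × 41.76% / 21.97% = 0.8553
β_P = Σ w_i β_i = 0.32×0.8155 + 0.26×0.6944 + 0.18×0.8214 + 0.08×0.7323 + 0.16×0.8553 = 0.7848
MRP = 5.90% − 0.87% = 5.03%
E(R_P) = R_f + β_P × MRP = 0.87% + 0.7848 × 5.03% = 4.82%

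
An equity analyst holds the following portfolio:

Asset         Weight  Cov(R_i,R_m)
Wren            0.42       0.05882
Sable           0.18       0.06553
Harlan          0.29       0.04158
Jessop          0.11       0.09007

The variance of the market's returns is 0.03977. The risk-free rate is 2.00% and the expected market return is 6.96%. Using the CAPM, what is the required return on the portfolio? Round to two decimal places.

β_Wren = 0.05882 / 0.03977 = 1.4790
β_Sable = 0.06553 / 0.03977 = 1.6477
β_Harlan = 0.04158 / 0.03977 = 1.0455
β_Jessop = 0.09007 / 0.03977 = 2.2648
β_P = Σ w_i β_i = 0.42×1.4790 + 0.18×1.6477 + 0.29×1.0455 + 0.11×2.2648 = 1.4701
MRP = 6.96% − 2.00% = 4.96%
E(R_P) = R_f + β_P × MRP = 2.00% + 1.4701 × 4.96% = 9.29%

9.29%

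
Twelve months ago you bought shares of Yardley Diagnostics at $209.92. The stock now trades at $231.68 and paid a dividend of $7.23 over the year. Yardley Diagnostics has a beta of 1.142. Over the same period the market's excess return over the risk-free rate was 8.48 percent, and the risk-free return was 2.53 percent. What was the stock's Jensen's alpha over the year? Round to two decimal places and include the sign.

+1.60%

Realised HPR = (P1 + D1 − P0) / P0 = (231.68 + 7.23 − 209.92) / 209.92 = 28.99 / 209.92 = 13.8100%
CAPM required = R_f + β·MRP = 2.53% + 1.142 × 8.48% = 12.21416%
α = realised − required = 13.8100% − 12.21416% = +1.60%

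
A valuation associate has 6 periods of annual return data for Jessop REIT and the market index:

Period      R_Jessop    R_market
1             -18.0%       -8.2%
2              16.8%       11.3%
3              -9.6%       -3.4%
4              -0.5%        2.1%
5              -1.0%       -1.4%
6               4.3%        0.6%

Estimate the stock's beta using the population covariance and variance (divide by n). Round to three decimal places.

1.757

Mean R_i = (-18.0 + 16.8 − 9.6 − 0.5 − 1.0 + 4.3) / 6 = -1.3333%
Mean R_m = (-8.2 + 11.3 − 3.4 + 2.1 − 1.4 + 0.6) / 6 = 0.1667%
Σ(R_i − R̄_i)(R_m − R̄_m) = 374.3433  ⇒  Cov = 374.3433 / 6 = 62.3906
Σ(R_m − R̄_m)² = 213.0533  ⇒  Var(R_m) = 213.0533 / 6 = 35.5089
β = Cov / Var(R_m) = 62.3906 / 35.5089 = 1.7570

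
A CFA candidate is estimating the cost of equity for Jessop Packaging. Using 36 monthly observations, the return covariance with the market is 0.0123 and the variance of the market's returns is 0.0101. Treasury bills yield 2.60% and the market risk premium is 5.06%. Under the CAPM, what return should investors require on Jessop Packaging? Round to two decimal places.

8.76%

β = Cov(R_i, R_m) / Var(R_m) = 0.0123 / 0.0101 = 1.2178
E(R) = R_f + β × MRP = 2.60% + 1.2178 × 5.06% = 8.76%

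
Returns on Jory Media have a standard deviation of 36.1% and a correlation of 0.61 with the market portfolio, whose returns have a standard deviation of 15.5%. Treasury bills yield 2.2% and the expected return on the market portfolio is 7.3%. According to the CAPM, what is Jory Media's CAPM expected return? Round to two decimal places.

β = ρ × σ_i / σ_m = 0.61 × 36.1% / 15.5% = 1.4207
MRP = 7.3% − 2.2% = 5.10%
E(R) = 2.2% + 1.4207 × 5.1% = 9.45%

9.45%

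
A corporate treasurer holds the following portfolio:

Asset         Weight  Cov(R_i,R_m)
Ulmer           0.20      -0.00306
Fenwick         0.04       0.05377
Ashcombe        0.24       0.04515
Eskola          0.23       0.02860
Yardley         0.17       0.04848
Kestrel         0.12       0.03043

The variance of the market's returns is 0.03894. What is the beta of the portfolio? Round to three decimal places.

0.792

β_Ulmer = -0.00306 / 0.03894 = -0.0786
β_Fenwick = 0.05377 / 0.03894 = 1.3808
β_Ashcombe = 0.04515 / 0.03894 = 1.1595
β_Eskola = 0.02860 / 0.03894 = 0.7345
β_Yardley = 0.04848 / 0.03894 = 1.2450
β_Kestrel = 0.03043 / 0.03894 = 0.7815
β_P = Σ w_i β_i = 0.20×-0.0786 + 0.04×1.3808 + 0.24×1.1595 + 0.23×0.7345 + 0.17×1.2450 + 0.12×0.7815 = 0.7922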